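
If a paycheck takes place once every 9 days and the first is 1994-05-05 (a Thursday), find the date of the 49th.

1995-07-11

The 49th occurrence is 48 intervals after the first: 48 × 9 = 432 days after 1994-05-05.
May has 31 days — 26 days to the end of May leaves 406.
From end of May to end of 1994 is 214 days (192 left).
January has 31 days (161 left).
February has 28 days (133 left).
March has 31 days (102 left).
April has 30 days (72 left).
May has 31 days (41 left).
June has 30 days (11 left).
11 days into July → 1995-07-11.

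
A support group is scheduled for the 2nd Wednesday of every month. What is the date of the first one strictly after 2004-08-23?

2004-09-08

August 2004 starts on a Sunday; its first Wednesday is the 4th, so the 2nd Wednesday is the 11th — 2004-08-11.
That is not after 2004-08-23, so look at September 2004.
September 2004 starts on a Wednesday; its first Wednesday is the 1st, so the 2nd Wednesday is the 8th — 2004-09-08.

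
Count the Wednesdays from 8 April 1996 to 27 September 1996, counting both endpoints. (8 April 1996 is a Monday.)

8 April 1996 is a Monday; the first Wednesday on or after it is 10 April 1996 (2 days later).
From 10 April 1996 to 27 September 1996: 20 + 31 + 30 + 31 + 31 + 27 = 170 days (rest of April, May, June, July, August, September).
170 ÷ 7 = 24 full weeks with remainder 2, so 24 more Wednesdays after the first → 25.

25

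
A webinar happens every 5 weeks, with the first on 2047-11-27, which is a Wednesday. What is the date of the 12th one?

2048-12-16

The 12th occurrence is 11 intervals after the first: 11 × 35 = 385 days after 2047-11-27.
November has 30 days — 3 days to the end of November leaves 382.
December has 31 days (351 left).
January has 31 days (320 left).
February has 29 days (291 left).
March has 31 days (260 left).
April has 30 days (230 left).
May has 31 days (199 left).
June has 30 days (169 left).
July has 31 days (138 left).
August has 31 days (107 left).
September has 30 days (77 left).
October has 31 days (46 left).
November has 30 days (16 left).
16 days into December → 2048-12-16.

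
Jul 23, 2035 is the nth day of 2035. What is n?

204

Days in months before Jul: 31 + 28 + 31 + 30 + 31 + 30 = 181.
Plus 23 days into Jul → day 204.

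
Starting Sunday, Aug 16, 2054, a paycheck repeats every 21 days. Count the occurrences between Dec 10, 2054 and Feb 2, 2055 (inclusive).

Occurrences land 21·i days after Aug 16, 2054 for i = 0, 1, 2, …
Dec 10, 2054 is 116 days after the start; 116 ÷ 21 = 5 remainder 11; since the remainder is 11, round up to i = 6. First occurrence in the window: #7 on Dec 20, 2054 (6×21 = 126 days in).
Feb 2, 2055 is 170 days after the start; 170 ÷ 21 = 8 remainder 2. Last occurrence in the window: #9 on Jan 31, 2055.
Occurrences #7 through #9: 3 in total.

3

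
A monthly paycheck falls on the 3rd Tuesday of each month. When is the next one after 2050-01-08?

January 2050 starts on a Saturday; its first Tuesday is the 4th, so the 3rd Tuesday is the 18th — 2050-01-18.
2050-01-18 is after 2050-01-08, so that is the next one.

2050-01-18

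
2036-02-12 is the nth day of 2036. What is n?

Days in months before February: 31 = 31.
Plus 12 days into February → day 43.

43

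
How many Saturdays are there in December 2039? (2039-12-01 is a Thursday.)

5

2039-12-01 is a Thursday; the first Saturday on or after it is 2039-12-03 (2 days later).
From 2039-12-03 to 2039-12-31 is 31 − 3 = 28 days.
28 ÷ 7 = 4 full weeks with remainder 0, so 4 more Saturdays after the first → 5.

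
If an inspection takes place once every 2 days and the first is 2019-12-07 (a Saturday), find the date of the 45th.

The 45th occurrence is 44 intervals after the first: 44 × 2 = 88 days after 2019-12-07.
December has 31 days — 24 days to the end of December leaves 64.
January has 31 days (33 left).
February has 29 days (4 left).
4 days into March → 2020-03-04.

2020-03-04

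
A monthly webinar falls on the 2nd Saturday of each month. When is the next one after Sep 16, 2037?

Oct 10, 2037

Sep 2037 starts on a Tuesday; its first Saturday is the 5th, so the 2nd Saturday is the 12th — Sep 12, 2037.
That is not after Sep 16, 2037, so look at Oct 2037.
Oct 2037 starts on a Thursday; its first Saturday is the 3rd, so the 2nd Saturday is the 10th — Oct 10, 2037.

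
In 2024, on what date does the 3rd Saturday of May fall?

May 18, 2024

May 2024 begins on a Wednesday, so the first Saturday is May 4 (3 days later).
The 3rd Saturday is 2 weeks later: 4 + 14 = 18.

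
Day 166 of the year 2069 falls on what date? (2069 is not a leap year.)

June 15, 2069

January has 31 days (166 − 31 = 135 remain).
February has 28 days (135 − 28 = 107 remain).
March has 31 days (107 − 31 = 76 remain).
April has 30 days (76 − 30 = 46 remain).
May has 31 days (46 − 31 = 15 remain).
15 into June → June 15.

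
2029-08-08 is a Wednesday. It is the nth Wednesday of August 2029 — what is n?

Day 8 falls in week ⌈8/7⌉ of the month.
Days 1–7 hold the 1st Wednesday, 8–14 the 2nd, 15–21 the 3rd, 22–28 the 4th, 29–31 the 5th.
8 is in the range for the 2nd.

2nd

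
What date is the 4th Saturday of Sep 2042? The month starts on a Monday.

Sep 27, 2042

Sep 2042 begins on a Monday, so the first Saturday is Sep 6 (5 days later).
The 4th Saturday is 3 weeks later: 6 + 21 = 27.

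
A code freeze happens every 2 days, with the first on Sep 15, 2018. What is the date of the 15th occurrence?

Oct 13, 2018

The 15th occurrence is 14 intervals after the first: 14 × 2 = 28 days after Sep 15, 2018.
Sep has 30 days — 15 days to the end of Sep leaves 13.
13 days into Oct → Oct 13, 2018.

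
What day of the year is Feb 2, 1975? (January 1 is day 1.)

33

Days in months before Feb: 31 = 31.
Plus 2 days into Feb → day 33.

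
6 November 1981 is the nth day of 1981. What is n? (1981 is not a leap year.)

310

Days in months before November: 31 + 28 + 31 + 30 + 31 + 30 + 31 + 31 + 30 + 31 = 304.
Plus 6 days into November → day 310.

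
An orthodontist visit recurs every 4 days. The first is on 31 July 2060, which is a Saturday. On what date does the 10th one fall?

5 September 2060

The 10th occurrence is 9 intervals after the first: 9 × 4 = 36 days after 31 July 2060.
July has 31 days — 0 days to the end of July leaves 36.
August has 31 days (5 left).
5 days into September → 5 September 2060.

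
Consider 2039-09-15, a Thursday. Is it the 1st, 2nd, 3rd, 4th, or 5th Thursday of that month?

3rd

Day 15 falls in week ⌈15/7⌉ of the month.
Days 1–7 hold the 1st Thursday, 8–14 the 2nd, 15–21 the 3rd, 22–28 the 4th, 29–31 the 5th.
15 is in the range for the 3rd.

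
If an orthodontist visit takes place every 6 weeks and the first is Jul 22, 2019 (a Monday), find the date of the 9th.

Jun 22, 2020

The 9th occurrence is 8 intervals after the first: 8 × 42 = 336 days after Jul 22, 2019.
Jul has 31 days — 9 days to the end of Jul leaves 327.
Aug has 31 days (296 left).
Sep has 30 days (266 left).
Oct has 31 days (235 left).
Nov has 30 days (205 left).
Dec has 31 days (174 left).
Jan has 31 days (143 left).
Feb has 29 days (114 left).
Mar has 31 days (83 left).
Apr has 30 days (53 left).
May has 31 days (22 left).
22 days into Jun → Jun 22, 2020.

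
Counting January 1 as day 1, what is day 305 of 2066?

Jan has 31 days (305 − 31 = 274 remain).
Feb has 28 days (274 − 28 = 246 remain).
Mar has 31 days (246 − 31 = 215 remain).
Apr has 30 days (215 − 30 = 185 remain).
May has 31 days (185 − 31 = 154 remain).
Jun has 30 days (154 − 30 = 124 remain).
Jul has 31 days (124 − 31 = 93 remain).
Aug has 31 days (93 − 31 = 62 remain).
Sep has 30 days (62 − 30 = 32 remain).
Oct has 31 days (32 − 31 = 1 remain).
1 into Nov → Nov 1.

Nov 1, 2066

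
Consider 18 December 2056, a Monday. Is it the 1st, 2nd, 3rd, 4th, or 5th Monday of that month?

3rd

Day 18 falls in week ⌈18/7⌉ of the month.
Days 1–7 hold the 1st Monday, 8–14 the 2nd, 15–21 the 3rd, 22–28 the 4th, 29–31 the 5th.
18 is in the range for the 3rd.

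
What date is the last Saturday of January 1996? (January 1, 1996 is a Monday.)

January 27, 1996

January 1996 begins on a Monday, so the first Saturday is January 6 (5 days later).
January 1996 has 31 days. Adding weeks: 6, 13, 20, 27 — the last one ≤ 31 is the 27th.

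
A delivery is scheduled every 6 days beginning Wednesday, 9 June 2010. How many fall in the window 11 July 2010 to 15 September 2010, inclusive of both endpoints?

Occurrences land 6·i days after 9 June 2010 for i = 0, 1, 2, …
11 July 2010 is 32 days after the start; 32 ÷ 6 = 5 remainder 2; since the remainder is 2, round up to i = 6. First occurrence in the window: #7 on 15 July 2010 (6×6 = 36 days in).
15 September 2010 is 98 days after the start; 98 ÷ 6 = 16 remainder 2. Last occurrence in the window: #17 on 13 September 2010.
Occurrences #7 through #17: 11 in total.

11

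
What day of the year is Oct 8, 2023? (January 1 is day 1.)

Days in months before Oct: 31 + 28 + 31 + 30 + 31 + 30 + 31 + 31 + 30 = 273.
Plus 8 days into Oct → day 281.

281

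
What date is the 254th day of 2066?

September 11, 2066

January has 31 days (254 − 31 = 223 remain).
February has 28 days (223 − 28 = 195 remain).
March has 31 days (195 − 31 = 164 remain).
April has 30 days (164 − 30 = 134 remain).
May has 31 days (134 − 31 = 103 remain).
June has 30 days (103 − 30 = 73 remain).
July has 31 days (73 − 31 = 42 remain).
August has 31 days (42 − 31 = 11 remain).
11 into September → September 11.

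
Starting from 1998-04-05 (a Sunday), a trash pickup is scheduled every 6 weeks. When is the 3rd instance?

The 3rd occurrence is 2 intervals after the first: 2 × 42 = 84 days after 1998-04-05.
April has 30 days — 25 days to the end of April leaves 59.
May has 31 days (28 left).
28 days into June → 1998-06-28.

1998-06-28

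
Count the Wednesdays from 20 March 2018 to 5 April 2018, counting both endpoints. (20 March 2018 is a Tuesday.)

20 March 2018 is a Tuesday; the first Wednesday on or after it is 21 March 2018 (1 day later).
From 21 March 2018 to 5 April 2018: 10 + 5 = 15 days (rest of March, April).
15 ÷ 7 = 2 full weeks with remainder 1, so 2 more Wednesdays after the first → 3.

3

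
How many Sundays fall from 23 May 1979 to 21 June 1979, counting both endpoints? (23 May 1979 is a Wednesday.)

23 May 1979 is a Wednesday; the first Sunday on or after it is 27 May 1979 (4 days later).
From 27 May 1979 to 21 June 1979: 4 + 21 = 25 days (rest of May, June).
25 ÷ 7 = 3 full weeks with remainder 4, so 3 more Sundays after the first → 4.

4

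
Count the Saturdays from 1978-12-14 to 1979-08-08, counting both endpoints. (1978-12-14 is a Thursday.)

34

1978-12-14 is a Thursday; the first Saturday on or after it is 1978-12-16 (2 days later).
From 1978-12-16 to 1979-08-08: 15 + 31 + 28 + 31 + 30 + 31 + 30 + 31 + 8 = 235 days (rest of December, January, February, March, April, May, June, July, August).
235 ÷ 7 = 33 full weeks with remainder 4, so 33 more Saturdays after the first → 34.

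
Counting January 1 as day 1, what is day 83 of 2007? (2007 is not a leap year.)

January has 31 days (83 − 31 = 52 remain).
February has 28 days (52 − 28 = 24 remain).
24 into March → March 24.

24 March 2007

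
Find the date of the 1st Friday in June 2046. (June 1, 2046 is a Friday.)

June 2046 begins on a Friday, so the first Friday is June 1.

2046-06-01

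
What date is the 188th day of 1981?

January has 31 days (188 − 31 = 157 remain).
February has 28 days (157 − 28 = 129 remain).
March has 31 days (129 − 31 = 98 remain).
April has 30 days (98 − 30 = 68 remain).
May has 31 days (68 − 31 = 37 remain).
June has 30 days (37 − 30 = 7 remain).
7 into July → July 7.

July 7, 1981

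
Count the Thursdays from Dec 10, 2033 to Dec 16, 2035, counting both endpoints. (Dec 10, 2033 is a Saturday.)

105

Dec 10, 2033 is a Saturday; the first Thursday on or after it is Dec 15, 2033 (5 days later).
From Dec 15, 2033 to Dec 16, 2035: 16 + 365 + 350 = 731 days (rest of 2033, 2034, to Dec 16, 2035 in 2035).
731 ÷ 7 = 104 full weeks with remainder 3, so 104 more Thursdays after the first → 105.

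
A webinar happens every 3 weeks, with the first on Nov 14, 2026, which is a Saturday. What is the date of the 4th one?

The 4th occurrence is 3 intervals after the first: 3 × 21 = 63 days after Nov 14, 2026.
Nov has 30 days — 16 days to the end of Nov leaves 47.
Dec has 31 days (16 left).
16 days into Jan → Jan 16, 2027.

Jan 16, 2027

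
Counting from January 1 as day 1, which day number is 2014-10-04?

277

Days in months before October: 31 + 28 + 31 + 30 + 31 + 30 + 31 + 31 + 30 = 273.
Plus 4 days into October → day 277.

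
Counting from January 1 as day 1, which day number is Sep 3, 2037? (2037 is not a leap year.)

246

Days in months before Sep: 31 + 28 + 31 + 30 + 31 + 30 + 31 + 31 = 243.
Plus 3 days into Sep → day 246.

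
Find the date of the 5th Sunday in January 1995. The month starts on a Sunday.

29 January 1995

January 1995 begins on a Sunday, so the first Sunday is January 1.
The 5th Sunday is 4 weeks later: 1 + 28 = 29.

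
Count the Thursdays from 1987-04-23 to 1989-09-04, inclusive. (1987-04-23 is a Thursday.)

124

1987-04-23 is a Thursday; the first Thursday on or after it is 1987-04-23.
From 1987-04-23 to 1989-09-04: 252 + 366 + 247 = 865 days (rest of 1987, 1988, to 1989-09-04 in 1989).
865 ÷ 7 = 123 full weeks with remainder 4, so 123 more Thursdays after the first → 124.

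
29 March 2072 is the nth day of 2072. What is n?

Days in months before March: 31 + 29 = 60.
Plus 29 days into March → day 89.

89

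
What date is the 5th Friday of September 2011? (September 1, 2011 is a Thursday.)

September 2011 begins on a Thursday, so the first Friday is September 2 (1 day later).
The 5th Friday is 4 weeks later: 2 + 28 = 30.

September 30, 2011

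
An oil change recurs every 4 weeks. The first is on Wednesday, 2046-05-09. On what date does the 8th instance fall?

The 8th occurrence is 7 intervals after the first: 7 × 28 = 196 days after 2046-05-09.
May has 31 days — 22 days to the end of May leaves 174.
June has 30 days (144 left).
July has 31 days (113 left).
August has 31 days (82 left).
September has 30 days (52 left).
October has 31 days (21 left).
21 days into November → 2046-11-21.

2046-11-21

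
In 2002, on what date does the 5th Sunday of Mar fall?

Mar 31, 2002

The first Sunday of Mar 2002 is Mar 3.
The 5th Sunday is 4 weeks later: 3 + 28 = 31.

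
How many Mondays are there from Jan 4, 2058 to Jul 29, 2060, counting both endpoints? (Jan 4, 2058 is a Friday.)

134

Jan 4, 2058 is a Friday; the first Monday on or after it is Jan 7, 2058 (3 days later).
From Jan 7, 2058 to Jul 29, 2060: 358 + 365 + 211 = 934 days (rest of 2058, 2059, to Jul 29, 2060 in 2060).
934 ÷ 7 = 133 full weeks with remainder 3, so 133 more Mondays after the first → 134.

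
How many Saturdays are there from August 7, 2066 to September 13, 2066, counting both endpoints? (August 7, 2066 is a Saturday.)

August 7, 2066 is a Saturday; the first Saturday on or after it is August 7, 2066.
From August 7, 2066 to September 13, 2066: 24 + 13 = 37 days (rest of August, September).
37 ÷ 7 = 5 full weeks with remainder 2, so 5 more Saturdays after the first → 6.

6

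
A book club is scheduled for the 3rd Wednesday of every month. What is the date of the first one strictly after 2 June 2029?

June 2029 starts on a Friday; its first Wednesday is the 6th, so the 3rd Wednesday is the 20th — 20 June 2029.
20 June 2029 is after 2 June 2029, so that is the next one.

20 June 2029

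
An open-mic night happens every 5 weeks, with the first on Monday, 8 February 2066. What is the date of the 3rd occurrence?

19 April 2066

The 3rd occurrence is 2 intervals after the first: 2 × 35 = 70 days after 8 February 2066.
February has 28 days — 20 days to the end of February leaves 50.
March has 31 days (19 left).
19 days into April → 19 April 2066.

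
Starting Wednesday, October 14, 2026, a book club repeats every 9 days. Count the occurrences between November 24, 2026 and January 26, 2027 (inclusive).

Occurrences land 9·i days after October 14, 2026 for i = 0, 1, 2, …
November 24, 2026 is 41 days after the start; 41 ÷ 9 = 4 remainder 5; since the remainder is 5, round up to i = 5. First occurrence in the window: #6 on November 28, 2026 (5×9 = 45 days in).
January 26, 2027 is 104 days after the start; 104 ÷ 9 = 11 remainder 5. Last occurrence in the window: #12 on January 21, 2027.
Occurrences #6 through #12: 7 in total.

7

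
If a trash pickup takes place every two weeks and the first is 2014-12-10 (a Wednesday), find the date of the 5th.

2015-02-04

The 5th occurrence is 4 intervals after the first: 4 × 14 = 56 days after 2014-12-10.
December has 31 days — 21 days to the end of December leaves 35.
January has 31 days (4 left).
4 days into February → 2015-02-04.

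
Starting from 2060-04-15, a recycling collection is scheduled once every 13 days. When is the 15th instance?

2060-10-14

The 15th occurrence is 14 intervals after the first: 14 × 13 = 182 days after 2060-04-15.
April has 30 days — 15 days to the end of April leaves 167.
May has 31 days (136 left).
June has 30 days (106 left).
July has 31 days (75 left).
August has 31 days (44 left).
September has 30 days (14 left).
14 days into October → 2060-10-14.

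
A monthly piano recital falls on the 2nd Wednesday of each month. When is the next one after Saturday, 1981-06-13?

June 1981 starts on a Monday; its first Wednesday is the 3rd, so the 2nd Wednesday is the 10th — 1981-06-10.
That is not after 1981-06-13, so look at July 1981.
July 1981 starts on a Wednesday; its first Wednesday is the 1st, so the 2nd Wednesday is the 8th — 1981-07-08.

1981-07-08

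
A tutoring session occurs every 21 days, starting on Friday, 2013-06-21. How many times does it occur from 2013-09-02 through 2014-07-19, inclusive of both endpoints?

Occurrences land 21·i days after 2013-06-21 for i = 0, 1, 2, …
2013-09-02 is 73 days after the start; 73 ÷ 21 = 3 remainder 10; since the remainder is 10, round up to i = 4. First occurrence in the window: #5 on 2013-09-13 (4×21 = 84 days in).
2014-07-19 is 393 days after the start; 393 ÷ 21 = 18 remainder 15. Last occurrence in the window: #19 on 2014-07-04.
Occurrences #5 through #19: 15 in total.

15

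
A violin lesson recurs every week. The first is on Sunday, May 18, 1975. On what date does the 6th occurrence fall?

June 22, 1975

The 6th occurrence is 5 intervals after the first: 5 × 7 = 35 days after May 18, 1975.
May has 31 days — 13 days to the end of May leaves 22.
22 days into June → June 22, 1975.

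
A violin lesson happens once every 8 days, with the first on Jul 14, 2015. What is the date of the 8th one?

Sep 8, 2015

The 8th occurrence is 7 intervals after the first: 7 × 8 = 56 days after Jul 14, 2015.
Jul has 31 days — 17 days to the end of Jul leaves 39.
Aug has 31 days (8 left).
8 days into Sep → Sep 8, 2015.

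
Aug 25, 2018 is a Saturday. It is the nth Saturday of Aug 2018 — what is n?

Day 25 falls in week ⌈25/7⌉ of the month.
Days 1–7 hold the 1st Saturday, 8–14 the 2nd, 15–21 the 3rd, 22–28 the 4th, 29–31 the 5th.
25 is in the range for the 4th.

4th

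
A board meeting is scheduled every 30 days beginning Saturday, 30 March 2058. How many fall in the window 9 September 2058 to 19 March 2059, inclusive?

Occurrences land 30·i days after 30 March 2058 for i = 0, 1, 2, …
9 September 2058 is 163 days after the start; 163 ÷ 30 = 5 remainder 13; since the remainder is 13, round up to i = 6. First occurrence in the window: #7 on 26 September 2058 (6×30 = 180 days in).
19 March 2059 is 354 days after the start; 354 ÷ 30 = 11 remainder 24. Last occurrence in the window: #12 on 23 February 2059.
Occurrences #7 through #12: 6 in total.

6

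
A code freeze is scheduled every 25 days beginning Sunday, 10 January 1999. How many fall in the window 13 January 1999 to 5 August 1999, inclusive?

8

Occurrences land 25·i days after 10 January 1999 for i = 0, 1, 2, …
13 January 1999 is 3 days after the start; 3 ÷ 25 = 0 remainder 3; since the remainder is 3, round up to i = 1. First occurrence in the window: #2 on 4 February 1999 (1×25 = 25 days in).
5 August 1999 is 207 days after the start; 207 ÷ 25 = 8 remainder 7. Last occurrence in the window: #9 on 29 July 1999.
Occurrences #2 through #9: 8 in total.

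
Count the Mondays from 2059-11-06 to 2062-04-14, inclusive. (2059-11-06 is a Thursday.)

127

2059-11-06 is a Thursday; the first Monday on or after it is 2059-11-10 (4 days later).
From 2059-11-10 to 2062-04-14: 51 + 366 + 365 + 104 = 886 days (rest of 2059, 2060, 2061, to 2062-04-14 in 2062).
886 ÷ 7 = 126 full weeks with remainder 4, so 126 more Mondays after the first → 127.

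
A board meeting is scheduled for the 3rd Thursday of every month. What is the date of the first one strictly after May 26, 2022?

June 16, 2022

May 2022 starts on a Sunday; its first Thursday is the 5th, so the 3rd Thursday is the 19th — May 19, 2022.
That is not after May 26, 2022, so look at June 2022.
June 2022 starts on a Wednesday; its first Thursday is the 2nd, so the 3rd Thursday is the 16th — June 16, 2022.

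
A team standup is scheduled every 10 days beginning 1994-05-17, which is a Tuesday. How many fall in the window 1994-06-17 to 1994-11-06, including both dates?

14

Occurrences land 10·i days after 1994-05-17 for i = 0, 1, 2, …
1994-06-17 is 31 days after the start; 31 ÷ 10 = 3 remainder 1; since the remainder is 1, round up to i = 4. First occurrence in the window: #5 on 1994-06-26 (4×10 = 40 days in).
1994-11-06 is 173 days after the start; 173 ÷ 10 = 17 remainder 3. Last occurrence in the window: #18 on 1994-11-03.
Occurrences #5 through #18: 14 in total.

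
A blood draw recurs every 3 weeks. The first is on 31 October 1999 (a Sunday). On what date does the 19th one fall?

The 19th occurrence is 18 intervals after the first: 18 × 21 = 378 days after 31 October 1999.
October has 31 days — 0 days to the end of October leaves 378.
November has 30 days (348 left).
December has 31 days (317 left).
January has 31 days (286 left).
February has 29 days (257 left).
March has 31 days (226 left).
April has 30 days (196 left).
May has 31 days (165 left).
June has 30 days (135 left).
July has 31 days (104 left).
August has 31 days (73 left).
September has 30 days (43 left).
October has 31 days (12 left).
12 days into November → 12 November 2000.

12 November 2000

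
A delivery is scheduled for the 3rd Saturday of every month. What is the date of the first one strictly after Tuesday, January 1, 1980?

January 19, 1980

January 1980 starts on a Tuesday; its first Saturday is the 5th, so the 3rd Saturday is the 19th — January 19, 1980.
January 19, 1980 is after January 1, 1980, so that is the next one.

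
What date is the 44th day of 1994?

January has 31 days (44 − 31 = 13 remain).
13 into February → February 13.

February 13, 1994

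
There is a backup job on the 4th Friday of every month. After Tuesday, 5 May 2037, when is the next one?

May 2037 starts on a Friday; its first Friday is the 1st, so the 4th Friday is the 22nd — 22 May 2037.
22 May 2037 is after 5 May 2037, so that is the next one.

22 May 2037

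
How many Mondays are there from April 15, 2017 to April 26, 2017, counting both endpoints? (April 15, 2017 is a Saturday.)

2

April 15, 2017 is a Saturday; the first Monday on or after it is April 17, 2017 (2 days later).
From April 17, 2017 to April 26, 2017 is 26 − 17 = 9 days.
9 ÷ 7 = 1 full weeks with remainder 2, so 1 more Mondays after the first → 2.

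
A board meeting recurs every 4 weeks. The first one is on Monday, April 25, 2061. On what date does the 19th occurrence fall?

September 11, 2062

The 19th occurrence is 18 intervals after the first: 18 × 28 = 504 days after April 25, 2061.
April has 30 days — 5 days to the end of April leaves 499.
From end of April to end of 2061 is 245 days (254 left).
January has 31 days (223 left).
February has 28 days (195 left).
March has 31 days (164 left).
April has 30 days (134 left).
May has 31 days (103 left).
June has 30 days (73 left).
July has 31 days (42 left).
August has 31 days (11 left).
11 days into September → September 11, 2062.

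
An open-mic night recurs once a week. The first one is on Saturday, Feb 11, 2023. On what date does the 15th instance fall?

The 15th occurrence is 14 intervals after the first: 14 × 7 = 98 days after Feb 11, 2023.
Feb has 28 days — 17 days to the end of Feb leaves 81.
Mar has 31 days (50 left).
Apr has 30 days (20 left).
20 days into May → May 20, 2023.

May 20, 2023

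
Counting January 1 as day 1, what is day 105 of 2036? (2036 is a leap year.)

14 April 2036

January has 31 days (105 − 31 = 74 remain).
February has 29 days (74 − 29 = 45 remain).
March has 31 days (45 − 31 = 14 remain).
14 into April → April 14.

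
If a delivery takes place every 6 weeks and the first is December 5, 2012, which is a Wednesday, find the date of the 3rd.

February 27, 2013

The 3rd occurrence is 2 intervals after the first: 2 × 42 = 84 days after December 5, 2012.
December has 31 days — 26 days to the end of December leaves 58.
January has 31 days (27 left).
27 days into February → February 27, 2013.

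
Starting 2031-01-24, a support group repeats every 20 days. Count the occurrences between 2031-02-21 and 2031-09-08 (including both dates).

Occurrences land 20·i days after 2031-01-24 for i = 0, 1, 2, …
2031-02-21 is 28 days after the start; 28 ÷ 20 = 1 remainder 8; since the remainder is 8, round up to i = 2. First occurrence in the window: #3 on 2031-03-05 (2×20 = 40 days in).
2031-09-08 is 227 days after the start; 227 ÷ 20 = 11 remainder 7. Last occurrence in the window: #12 on 2031-09-01.
Occurrences #3 through #12: 10 in total.

10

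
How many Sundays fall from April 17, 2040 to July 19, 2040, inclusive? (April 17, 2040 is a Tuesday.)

April 17, 2040 is a Tuesday; the first Sunday on or after it is April 22, 2040 (5 days later).
From April 22, 2040 to July 19, 2040: 8 + 31 + 30 + 19 = 88 days (rest of April, May, June, July).
88 ÷ 7 = 12 full weeks with remainder 4, so 12 more Sundays after the first → 13.

13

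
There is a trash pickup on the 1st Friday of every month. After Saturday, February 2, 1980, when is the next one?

February 1980 starts on a Friday, so its 1st Friday is February 1, 1980.
That is not after February 2, 1980, so look at March 1980.
March 1980 starts on a Saturday, so its 1st Friday is March 7, 1980 (6 days in).

March 7, 1980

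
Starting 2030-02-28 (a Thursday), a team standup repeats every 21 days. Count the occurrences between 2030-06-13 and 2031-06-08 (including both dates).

18

Occurrences land 21·i days after 2030-02-28 for i = 0, 1, 2, …
2030-06-13 is 105 days after the start; 105 ÷ 21 = 5 remainder 0. First occurrence in the window: #6 on 2030-06-13 (5×21 = 105 days in).
2031-06-08 is 465 days after the start; 465 ÷ 21 = 22 remainder 3. Last occurrence in the window: #23 on 2031-06-05.
Occurrences #6 through #23: 18 in total.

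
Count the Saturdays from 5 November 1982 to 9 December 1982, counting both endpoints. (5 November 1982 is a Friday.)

5 November 1982 is a Friday; the first Saturday on or after it is 6 November 1982 (1 day later).
From 6 November 1982 to 9 December 1982: 24 + 9 = 33 days (rest of November, December).
33 ÷ 7 = 4 full weeks with remainder 5, so 4 more Saturdays after the first → 5.

5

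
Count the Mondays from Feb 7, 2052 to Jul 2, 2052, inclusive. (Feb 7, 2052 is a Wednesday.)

Feb 7, 2052 is a Wednesday; the first Monday on or after it is Feb 12, 2052 (5 days later).
From Feb 12, 2052 to Jul 2, 2052: 17 + 31 + 30 + 31 + 30 + 2 = 141 days (rest of Feb, Mar, Apr, May, Jun, Jul).
141 ÷ 7 = 20 full weeks with remainder 1, so 20 more Mondays after the first → 21.

21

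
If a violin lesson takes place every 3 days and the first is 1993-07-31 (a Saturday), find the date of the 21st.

The 21st occurrence is 20 intervals after the first: 20 × 3 = 60 days after 1993-07-31.
July has 31 days — 0 days to the end of July leaves 60.
August has 31 days (29 left).
29 days into September → 1993-09-29.

1993-09-29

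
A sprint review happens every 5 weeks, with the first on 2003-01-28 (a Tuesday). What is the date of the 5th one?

The 5th occurrence is 4 intervals after the first: 4 × 35 = 140 days after 2003-01-28.
January has 31 days — 3 days to the end of January leaves 137.
February has 28 days (109 left).
March has 31 days (78 left).
April has 30 days (48 left).
May has 31 days (17 left).
17 days into June → 2003-06-17.

2003-06-17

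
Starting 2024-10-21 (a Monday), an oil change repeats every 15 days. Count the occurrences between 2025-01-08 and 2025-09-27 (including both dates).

17

Occurrences land 15·i days after 2024-10-21 for i = 0, 1, 2, …
2025-01-08 is 79 days after the start; 79 ÷ 15 = 5 remainder 4; since the remainder is 4, round up to i = 6. First occurrence in the window: #7 on 2025-01-19 (6×15 = 90 days in).
2025-09-27 is 341 days after the start; 341 ÷ 15 = 22 remainder 11. Last occurrence in the window: #23 on 2025-09-16.
Occurrences #7 through #23: 17 in total.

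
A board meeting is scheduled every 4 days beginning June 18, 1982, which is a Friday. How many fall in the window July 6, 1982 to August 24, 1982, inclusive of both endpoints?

Occurrences land 4·i days after June 18, 1982 for i = 0, 1, 2, …
July 6, 1982 is 18 days after the start; 18 ÷ 4 = 4 remainder 2; since the remainder is 2, round up to i = 5. First occurrence in the window: #6 on July 8, 1982 (5×4 = 20 days in).
August 24, 1982 is 67 days after the start; 67 ÷ 4 = 16 remainder 3. Last occurrence in the window: #17 on August 21, 1982.
Occurrences #6 through #17: 12 in total.

12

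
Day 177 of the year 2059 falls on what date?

January has 31 days (177 − 31 = 146 remain).
February has 28 days (146 − 28 = 118 remain).
March has 31 days (118 − 31 = 87 remain).
April has 30 days (87 − 30 = 57 remain).
May has 31 days (57 − 31 = 26 remain).
26 into June → June 26.

June 26, 2059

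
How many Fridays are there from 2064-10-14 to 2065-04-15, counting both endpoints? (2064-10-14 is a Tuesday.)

2064-10-14 is a Tuesday; the first Friday on or after it is 2064-10-17 (3 days later).
From 2064-10-17 to 2065-04-15: 14 + 30 + 31 + 31 + 28 + 31 + 15 = 180 days (rest of October, November, December, January, February, March, April).
180 ÷ 7 = 25 full weeks with remainder 5, so 25 more Fridays after the first → 26.

26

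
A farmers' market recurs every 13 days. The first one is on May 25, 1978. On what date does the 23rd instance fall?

The 23rd occurrence is 22 intervals after the first: 22 × 13 = 286 days after May 25, 1978.
May has 31 days — 6 days to the end of May leaves 280.
Jun has 30 days (250 left).
Jul has 31 days (219 left).
Aug has 31 days (188 left).
Sep has 30 days (158 left).
Oct has 31 days (127 left).
Nov has 30 days (97 left).
Dec has 31 days (66 left).
Jan has 31 days (35 left).
Feb has 28 days (7 left).
7 days into Mar → Mar 7, 1979.

Mar 7, 1979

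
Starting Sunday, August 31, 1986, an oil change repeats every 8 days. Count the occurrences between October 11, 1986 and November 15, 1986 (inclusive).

4

Occurrences land 8·i days after August 31, 1986 for i = 0, 1, 2, …
October 11, 1986 is 41 days after the start; 41 ÷ 8 = 5 remainder 1; since the remainder is 1, round up to i = 6. First occurrence in the window: #7 on October 18, 1986 (6×8 = 48 days in).
November 15, 1986 is 76 days after the start; 76 ÷ 8 = 9 remainder 4. Last occurrence in the window: #10 on November 11, 1986.
Occurrences #7 through #10: 4 in total.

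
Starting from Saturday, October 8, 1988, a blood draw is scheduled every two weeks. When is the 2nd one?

October 22, 1988

The 2nd occurrence is 1 interval after the first: 1 × 14 = 14 days after October 8, 1988.
14 days later is October 22, 1988.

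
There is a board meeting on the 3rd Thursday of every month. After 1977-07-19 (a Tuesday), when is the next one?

1977-07-21

July 1977 starts on a Friday; its first Thursday is the 7th, so the 3rd Thursday is the 21st — 1977-07-21.
1977-07-21 is after 1977-07-19, so that is the next one.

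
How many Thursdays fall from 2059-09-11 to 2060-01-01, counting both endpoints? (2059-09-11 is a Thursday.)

2059-09-11 is a Thursday; the first Thursday on or after it is 2059-09-11.
From 2059-09-11 to 2060-01-01: 19 + 31 + 30 + 31 + 1 = 112 days (rest of September, October, November, December, January).
112 ÷ 7 = 16 full weeks with remainder 0, so 16 more Thursdays after the first → 17.

17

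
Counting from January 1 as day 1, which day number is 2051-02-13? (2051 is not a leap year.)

44

Days in months before February: 31 = 31.
Plus 13 days into February → day 44.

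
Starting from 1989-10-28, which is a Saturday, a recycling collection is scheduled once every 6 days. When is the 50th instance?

The 50th occurrence is 49 intervals after the first: 49 × 6 = 294 days after 1989-10-28.
October has 31 days — 3 days to the end of October leaves 291.
November has 30 days (261 left).
December has 31 days (230 left).
January has 31 days (199 left).
February has 28 days (171 left).
March has 31 days (140 left).
April has 30 days (110 left).
May has 31 days (79 left).
June has 30 days (49 left).
July has 31 days (18 left).
18 days into August → 1990-08-18.

1990-08-18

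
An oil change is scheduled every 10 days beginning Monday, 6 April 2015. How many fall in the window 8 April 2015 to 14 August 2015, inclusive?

Occurrences land 10·i days after 6 April 2015 for i = 0, 1, 2, …
8 April 2015 is 2 days after the start; 2 ÷ 10 = 0 remainder 2; since the remainder is 2, round up to i = 1. First occurrence in the window: #2 on 16 April 2015 (1×10 = 10 days in).
14 August 2015 is 130 days after the start; 130 ÷ 10 = 13 remainder 0. Last occurrence in the window: #14 on 14 August 2015.
Occurrences #2 through #14: 13 in total.

13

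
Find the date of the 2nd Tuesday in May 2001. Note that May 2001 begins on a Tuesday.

May 8, 2001

May 2001 begins on a Tuesday, so the first Tuesday is May 1.
The 2nd Tuesday is 1 weeks later: 1 + 7 = 8.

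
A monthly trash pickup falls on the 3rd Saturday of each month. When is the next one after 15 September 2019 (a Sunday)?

21 September 2019

September 2019 starts on a Sunday; its first Saturday is the 7th, so the 3rd Saturday is the 21st — 21 September 2019.
21 September 2019 is after 15 September 2019, so that is the next one.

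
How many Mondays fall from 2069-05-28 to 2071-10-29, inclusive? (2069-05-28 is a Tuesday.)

2069-05-28 is a Tuesday; the first Monday on or after it is 2069-06-03 (6 days later).
From 2069-06-03 to 2071-10-29: 211 + 365 + 302 = 878 days (rest of 2069, 2070, to 2071-10-29 in 2071).
878 ÷ 7 = 125 full weeks with remainder 3, so 125 more Mondays after the first → 126.

126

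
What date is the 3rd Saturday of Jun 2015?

Jun 20, 2015

The first Saturday of Jun 2015 is Jun 6.
The 3rd Saturday is 2 weeks later: 6 + 14 = 20.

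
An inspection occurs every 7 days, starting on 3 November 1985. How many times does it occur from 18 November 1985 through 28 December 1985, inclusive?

5

Occurrences land 7·i days after 3 November 1985 for i = 0, 1, 2, …
18 November 1985 is 15 days after the start; 15 ÷ 7 = 2 remainder 1; since the remainder is 1, round up to i = 3. First occurrence in the window: #4 on 24 November 1985 (3×7 = 21 days in).
28 December 1985 is 55 days after the start; 55 ÷ 7 = 7 remainder 6. Last occurrence in the window: #8 on 22 December 1985.
Occurrences #4 through #8: 5 in total.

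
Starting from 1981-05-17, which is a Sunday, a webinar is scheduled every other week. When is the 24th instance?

1982-04-04

The 24th occurrence is 23 intervals after the first: 23 × 14 = 322 days after 1981-05-17.
May has 31 days — 14 days to the end of May leaves 308.
June has 30 days (278 left).
July has 31 days (247 left).
August has 31 days (216 left).
September has 30 days (186 left).
October has 31 days (155 left).
November has 30 days (125 left).
December has 31 days (94 left).
January has 31 days (63 left).
February has 28 days (35 left).
March has 31 days (4 left).
4 days into April → 1982-04-04.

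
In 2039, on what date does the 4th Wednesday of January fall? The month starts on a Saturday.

January 2039 begins on a Saturday, so the first Wednesday is January 5 (4 days later).
The 4th Wednesday is 3 weeks later: 5 + 21 = 26.

January 26, 2039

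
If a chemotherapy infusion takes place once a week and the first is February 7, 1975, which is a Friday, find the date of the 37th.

The 37th occurrence is 36 intervals after the first: 36 × 7 = 252 days after February 7, 1975.
February has 28 days — 21 days to the end of February leaves 231.
March has 31 days (200 left).
April has 30 days (170 left).
May has 31 days (139 left).
June has 30 days (109 left).
July has 31 days (78 left).
August has 31 days (47 left).
September has 30 days (17 left).
17 days into October → October 17, 1975.

October 17, 1975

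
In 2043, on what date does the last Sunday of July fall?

July 26, 2043

The first Sunday of July 2043 is July 5.
July 2043 has 31 days. Adding weeks: 5, 12, 19, 26 — the last one ≤ 31 is the 26th.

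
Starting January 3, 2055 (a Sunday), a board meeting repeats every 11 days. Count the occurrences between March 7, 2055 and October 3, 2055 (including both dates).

Occurrences land 11·i days after January 3, 2055 for i = 0, 1, 2, …
March 7, 2055 is 63 days after the start; 63 ÷ 11 = 5 remainder 8; since the remainder is 8, round up to i = 6. First occurrence in the window: #7 on March 10, 2055 (6×11 = 66 days in).
October 3, 2055 is 273 days after the start; 273 ÷ 11 = 24 remainder 9. Last occurrence in the window: #25 on September 24, 2055.
Occurrences #7 through #25: 19 in total.

19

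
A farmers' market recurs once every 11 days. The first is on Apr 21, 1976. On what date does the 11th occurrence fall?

Aug 9, 1976

The 11th occurrence is 10 intervals after the first: 10 × 11 = 110 days after Apr 21, 1976.
Apr has 30 days — 9 days to the end of Apr leaves 101.
May has 31 days (70 left).
Jun has 30 days (40 left).
Jul has 31 days (9 left).
9 days into Aug → Aug 9, 1976.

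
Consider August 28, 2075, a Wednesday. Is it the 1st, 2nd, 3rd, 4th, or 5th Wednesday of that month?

Day 28 falls in week ⌈28/7⌉ of the month.
Days 1–7 hold the 1st Wednesday, 8–14 the 2nd, 15–21 the 3rd, 22–28 the 4th, 29–31 the 5th.
28 is in the range for the 4th.

4th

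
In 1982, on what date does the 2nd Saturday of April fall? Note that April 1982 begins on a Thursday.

10 April 1982

April 1982 begins on a Thursday, so the first Saturday is April 3 (2 days later).
The 2nd Saturday is 1 weeks later: 3 + 7 = 10.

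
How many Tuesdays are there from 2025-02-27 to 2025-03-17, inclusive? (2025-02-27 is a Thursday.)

2025-02-27 is a Thursday; the first Tuesday on or after it is 2025-03-04 (5 days later).
From 2025-03-04 to 2025-03-17 is 17 − 4 = 13 days.
13 ÷ 7 = 1 full weeks with remainder 6, so 1 more Tuesdays after the first → 2.

2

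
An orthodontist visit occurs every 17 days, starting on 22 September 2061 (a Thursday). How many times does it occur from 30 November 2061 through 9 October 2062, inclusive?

Occurrences land 17·i days after 22 September 2061 for i = 0, 1, 2, …
30 November 2061 is 69 days after the start; 69 ÷ 17 = 4 remainder 1; since the remainder is 1, round up to i = 5. First occurrence in the window: #6 on 16 December 2061 (5×17 = 85 days in).
9 October 2062 is 382 days after the start; 382 ÷ 17 = 22 remainder 8. Last occurrence in the window: #23 on 1 October 2062.
Occurrences #6 through #23: 18 in total.

18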